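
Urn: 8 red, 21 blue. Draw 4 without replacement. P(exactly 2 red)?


Hypergeometric: C(8,2)×C(21,2)/C(29,4)
= 28×210/23751 = 280/1131

P(X=2) = 280/1131 ≈ 24.76%


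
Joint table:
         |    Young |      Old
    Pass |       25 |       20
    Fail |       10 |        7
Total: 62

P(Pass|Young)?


P(Pass|Young) = 25/(25+10) = 25/35 = 5/7

P = 5/7 ≈ 71.43%


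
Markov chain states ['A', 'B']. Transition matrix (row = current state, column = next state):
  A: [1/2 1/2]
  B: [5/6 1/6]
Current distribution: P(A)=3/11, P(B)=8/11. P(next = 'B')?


P(next=B) = Σᵢ P(now=i)×P(i→B)
= 3/11×1/2 + 8/11×1/6
= 3/22 + 4/33 = 17/66

P = 17/66 ≈ 0.2576


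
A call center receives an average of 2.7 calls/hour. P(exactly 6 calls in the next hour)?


Poisson(λ=2.7): P(X=6) = e^(-λ)×λ^k/k!
= e^(-2.7) × 2.7^6 / 6!
≈ 0.06720551274 × 387.420489 / 720 ≈ 0.036162

P(X=6) ≈ 0.036162 ≈ 3.62%


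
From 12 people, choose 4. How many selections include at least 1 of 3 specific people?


Complement: C(12,4) - C(9,4) = 495 - 126 = 369

369


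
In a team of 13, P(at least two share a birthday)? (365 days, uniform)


P(all different) = Π(365-i)/365 for i=0..12
= 0.805590
P(match) = 1 - 0.805590 = 0.194410

P ≈ 0.1944 ≈ 19.44%


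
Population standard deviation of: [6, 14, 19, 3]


Mean = 42/4 = 21/2
  (6-21/2)²=81/4
  (14-21/2)²=49/4
  (19-21/2)²=289/4
  (3-21/2)²=225/4
Σ(x-μ)² = 161
σ² = 161/4

σ = √(161/4) ≈ 6.3443


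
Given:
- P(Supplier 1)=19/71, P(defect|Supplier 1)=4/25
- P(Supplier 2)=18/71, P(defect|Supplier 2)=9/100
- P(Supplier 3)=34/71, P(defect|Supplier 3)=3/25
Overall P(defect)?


P(B) = Σ P(B|Aᵢ)×P(Aᵢ)
  4/25×19/71 = 76/1775
  9/100×18/71 = 81/3550
  3/25×34/71 = 102/1775
Sum = 437/3550

P(defect) = 437/3550 ≈ 12.31%


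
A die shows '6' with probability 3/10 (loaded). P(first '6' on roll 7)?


Geometric: P(X=7) = (1-p)^(k-1)×p = (7/10)^6×3/10 = 352947/10000000

P(X=7) = 352947/10000000 ≈ 3.53%


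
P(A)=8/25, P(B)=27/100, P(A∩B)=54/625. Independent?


P(A)×P(B) = 54/625
P(A∩B) = 54/625
Equal ✓ → Independent

Yes, independent


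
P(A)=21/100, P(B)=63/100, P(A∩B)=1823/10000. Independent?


P(A)×P(B) = 1323/10000
P(A∩B) = 1823/10000
Not equal → NOT independent

No, not independent


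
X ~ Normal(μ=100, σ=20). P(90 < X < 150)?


z₁=(90-100)/20=-0.5, z₂=(150-100)/20=2.5
P = Φ(2.5) - Φ(-0.5) = 0.993790 - 0.308538 = 0.685252 ≈ 0.6853

P(90 < X < 150) ≈ 0.6853


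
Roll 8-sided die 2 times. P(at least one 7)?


P(no 7)^2 = (7/8)^2 = 49/64
P(≥1) = 1 - 49/64 = 15/64

P = 15/64 ≈ 23.44%


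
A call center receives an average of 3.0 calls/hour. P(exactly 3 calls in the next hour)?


Poisson(λ=3.0): P(X=3) = e^(-λ)×λ^k/k!
= e^(-3.0) × 3.0^3 / 3!
≈ 0.04978706837 × 27 / 6 ≈ 0.224042

P(X=3) ≈ 0.224042 ≈ 22.40%


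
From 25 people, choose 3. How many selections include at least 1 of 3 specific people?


Complement: C(25,3) - C(22,3) = 2300 - 1540 = 760

760


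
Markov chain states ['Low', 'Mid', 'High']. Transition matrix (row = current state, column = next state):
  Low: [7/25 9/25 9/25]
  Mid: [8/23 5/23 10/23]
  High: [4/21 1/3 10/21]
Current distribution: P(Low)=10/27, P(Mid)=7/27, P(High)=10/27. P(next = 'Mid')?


P(next=Mid) = Σᵢ P(now=i)×P(i→Mid)
= 10/27×9/25 + 7/27×5/23 + 10/27×1/3
= 2/15 + 35/621 + 10/81 = 2917/9315

P = 2917/9315 ≈ 0.3132


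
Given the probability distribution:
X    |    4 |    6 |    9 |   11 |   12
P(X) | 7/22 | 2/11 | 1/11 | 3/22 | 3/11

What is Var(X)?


E[X] = 175/22
E[X²] = 1645/22
Var(X) = E[X²] - (E[X])² = 1645/22 - 30625/484 = 5565/484

Var(X) = 5565/484 ≈ 11.4979


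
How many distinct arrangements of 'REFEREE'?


Letters: 7, freq: {'R': 2, 'E': 4, 'F': 1}
7!/(2!×4!×1!) = 5040/48 = 105

105


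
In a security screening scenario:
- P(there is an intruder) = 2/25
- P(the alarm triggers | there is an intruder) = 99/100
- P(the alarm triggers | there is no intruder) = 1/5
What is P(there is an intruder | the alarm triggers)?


Using Bayes' theorem:
P(A|B) = P(B|A)·P(A) / P(B)

P(the alarm triggers) = 99/100 × 2/25 + 1/5 × 23/25
= 99/1250 + 23/125 = 329/1250

P(there is an intruder|the alarm triggers) = (99/1250) / (329/1250) = 99/329

P(there is an intruder|the alarm triggers) = 99/329 ≈ 30.09%


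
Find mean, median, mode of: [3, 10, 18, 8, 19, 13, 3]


Sorted: [3, 3, 8, 10, 13, 18, 19]
Mean = 74/7
Median = 10
Freq: {3: 2, 10: 1, 18: 1, 8: 1, 19: 1, 13: 1}
Mode: [3]

Mean=74/7, Median=10, Mode=3


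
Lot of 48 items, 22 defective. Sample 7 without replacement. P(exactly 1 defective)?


Hypergeometric: C(22,1)×C(26,6)/C(48,7)
= 22×230230/73629072 = 5005/72756

P(X=1) = 5005/72756 ≈ 6.88%


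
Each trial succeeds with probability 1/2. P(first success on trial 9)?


Geometric: P(X=9) = (1-p)^(k-1)×p = (1/2)^8×1/2 = 1/512

P(X=9) = 1/512 ≈ 0.20%


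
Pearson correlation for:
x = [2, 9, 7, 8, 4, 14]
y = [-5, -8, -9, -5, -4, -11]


n=6, Σx=44, Σy=-42, Σxy=-355, Σx²=410, Σy²=332
r = (6×(-355) - 44×(-42))/√((6×410 - 44²)(6×332 - (-42)²))
= -282/√(524×228) = -282/√119472 ≈ -282/345.6472 ≈ -0.8159

r ≈ -0.8159


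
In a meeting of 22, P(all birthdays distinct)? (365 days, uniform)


P(all different) = Π(365-i)/365 for i=0..21
= (365/365)×(364/365)×...×(344/365)
= 0.524305

P ≈ 0.5243 ≈ 52.43%


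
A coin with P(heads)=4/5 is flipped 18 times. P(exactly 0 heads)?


Binomial: P(X=0) = C(18,0)×p^0×(1-p)^18
= 1 × 1 × 1/3814697265625 = 1/3814697265625

P(X=0) = 1/3814697265625 ≈ 0.00%


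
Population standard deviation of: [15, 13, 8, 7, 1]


Mean = 44/5
  (15-44/5)²=961/25
  (13-44/5)²=441/25
  (8-44/5)²=16/25
  (7-44/5)²=81/25
  (1-44/5)²=1521/25
Σ(x-μ)² = 604/5
σ² = (604/5)/5 = 604/25

σ = √(604/25) ≈ 4.9153


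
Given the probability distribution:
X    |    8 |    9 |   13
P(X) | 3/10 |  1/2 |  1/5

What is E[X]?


E[X] = Σ x·P(X=x)
= (8)×(3/10) + (9)×(1/2) + (13)×(1/5)
= 19/2

E[X] = 19/2


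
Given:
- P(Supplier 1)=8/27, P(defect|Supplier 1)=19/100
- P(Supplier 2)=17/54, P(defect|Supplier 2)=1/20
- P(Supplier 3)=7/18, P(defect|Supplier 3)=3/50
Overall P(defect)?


P(B) = Σ P(B|Aᵢ)×P(Aᵢ)
  19/100×8/27 = 38/675
  1/20×17/54 = 17/1080
  3/50×7/18 = 7/300
Sum = 103/1080

P(defect) = 103/1080 ≈ 9.54%


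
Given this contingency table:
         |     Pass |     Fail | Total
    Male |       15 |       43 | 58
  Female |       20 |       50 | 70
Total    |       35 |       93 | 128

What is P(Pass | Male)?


P(Pass | Male) = 15/(15+43) = 15/58

P(Pass|Male) = 15/58 ≈ 25.86%


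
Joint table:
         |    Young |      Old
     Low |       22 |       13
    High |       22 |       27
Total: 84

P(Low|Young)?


P(Low|Young) = 22/(22+22) = 22/44 = 1/2

P = 1/2 ≈ 50.00%


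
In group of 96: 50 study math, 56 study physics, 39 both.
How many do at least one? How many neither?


|A∪B| = 50+56-39 = 67
Neither = 96-67 = 29

At least one: 67; Neither: 29


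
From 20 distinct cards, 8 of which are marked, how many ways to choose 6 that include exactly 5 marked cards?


Choose 5 of the 8 marked cards and 1 of the other 12 cards:
C(8,5)×C(12,1) = 56×12 = 672

672


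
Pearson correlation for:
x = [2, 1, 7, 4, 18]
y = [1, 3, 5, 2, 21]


n=5, Σx=32, Σy=32, Σxy=426, Σx²=394, Σy²=480
r = (5×426 - 32×32)/√((5×394 - 32²)(5×480 - 32²))
= 1106/√(946×1376) = 1106/√1301696 ≈ 1106/1140.9189 ≈ 0.9694

r ≈ 0.9694


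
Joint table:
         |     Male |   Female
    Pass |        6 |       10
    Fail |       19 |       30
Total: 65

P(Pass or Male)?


P(Pass∨Male) = P(Pass) + P(Male) - P(Pass∧Male)
= (16 + 25 - 6)/65 = 35/65 = 7/13

P = 7/13 ≈ 53.85%


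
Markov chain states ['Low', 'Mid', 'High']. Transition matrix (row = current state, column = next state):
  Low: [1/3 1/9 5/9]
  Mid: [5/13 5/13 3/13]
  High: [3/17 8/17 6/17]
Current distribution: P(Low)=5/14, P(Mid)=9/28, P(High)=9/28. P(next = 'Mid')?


P(next=Mid) = Σᵢ P(now=i)×P(i→Mid)
= 5/14×1/9 + 9/28×5/13 + 9/28×8/17
= 5/126 + 45/364 + 18/119 = 17519/55692

P = 17519/55692 ≈ 0.3146


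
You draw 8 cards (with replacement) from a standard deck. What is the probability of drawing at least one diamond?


P(not a diamond) = 39/52 = 3/4
P(none in 8 draws) = (3/4)^8 = 6561/65536
P(≥1 diamond) = 1 - 6561/65536 = 58975/65536

P = 58975/65536 ≈ 89.99%


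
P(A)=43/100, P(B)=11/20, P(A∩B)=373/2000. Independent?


P(A)×P(B) = 473/2000
P(A∩B) = 373/2000
Not equal → NOT independent

No, not independent


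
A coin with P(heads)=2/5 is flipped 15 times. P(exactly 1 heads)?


Binomial: P(X=1) = C(15,1)×p^1×(1-p)^14
= 15 × 2/5 × 4782969/6103515625 = 28697814/6103515625

P(X=1) = 28697814/6103515625 ≈ 0.47%


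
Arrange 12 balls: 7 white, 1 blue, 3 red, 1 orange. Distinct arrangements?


12!/(7!×1!×3!×1!) = 15840

15840


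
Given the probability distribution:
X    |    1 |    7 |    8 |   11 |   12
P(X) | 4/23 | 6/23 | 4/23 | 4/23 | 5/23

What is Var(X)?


E[X] = 182/23
E[X²] = 1758/23
Var(X) = E[X²] - (E[X])² = 1758/23 - 33124/529 = 7310/529

Var(X) = 7310/529 ≈ 13.8185


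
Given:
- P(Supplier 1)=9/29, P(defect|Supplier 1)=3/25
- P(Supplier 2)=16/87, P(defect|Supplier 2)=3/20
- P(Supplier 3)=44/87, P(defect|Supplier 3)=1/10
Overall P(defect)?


P(B) = Σ P(B|Aᵢ)×P(Aᵢ)
  3/25×9/29 = 27/725
  3/20×16/87 = 4/145
  1/10×44/87 = 22/435
Sum = 251/2175

P(defect) = 251/2175 ≈ 11.54%


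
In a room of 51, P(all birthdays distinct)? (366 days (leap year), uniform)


P(all different) = Π(366-i)/366 for i=0..50
= (366/366)×(365/366)×...×(316/366)
= 0.025839

P ≈ 0.0258 ≈ 2.58%


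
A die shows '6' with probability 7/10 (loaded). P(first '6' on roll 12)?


Geometric: P(X=12) = (1-p)^(k-1)×p = (3/10)^11×7/10 = 1240029/1000000000000

P(X=12) = 1240029/1000000000000 ≈ 0.00%


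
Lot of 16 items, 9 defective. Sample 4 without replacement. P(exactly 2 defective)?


Hypergeometric: C(9,2)×C(7,2)/C(16,4)
= 36×21/1820 = 27/65

P(X=2) = 27/65 ≈ 41.54%


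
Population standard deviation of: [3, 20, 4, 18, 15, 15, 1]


Mean = 76/7
  (3-76/7)²=3025/49
  (20-76/7)²=4096/49
  (4-76/7)²=2304/49
  (18-76/7)²=2500/49
  (15-76/7)²=841/49
  (15-76/7)²=841/49
  (1-76/7)²=4761/49
Σ(x-μ)² = 2624/7
σ² = (2624/7)/7 = 2624/49

σ = √(2624/49) ≈ 7.3179


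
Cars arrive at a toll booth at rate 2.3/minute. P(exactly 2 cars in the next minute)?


Poisson(λ=2.3): P(X=2) = e^(-λ)×λ^k/k!
= e^(-2.3) × 2.3^2 / 2!
≈ 0.1002588437 × 5.29 / 2 ≈ 0.265185

P(X=2) ≈ 0.265185 ≈ 26.52%


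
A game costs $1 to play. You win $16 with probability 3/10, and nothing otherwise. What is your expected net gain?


E[gain] = (16-1)×3/10 + (-1)×7/10
= 9/2 - 7/10 = 19/5

Expected net gain = $19/5 ≈ $3.80


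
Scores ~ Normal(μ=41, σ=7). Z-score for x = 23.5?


z = (x - μ)/σ = (23.5 - 41)/7 = -2.5

z = -2.5


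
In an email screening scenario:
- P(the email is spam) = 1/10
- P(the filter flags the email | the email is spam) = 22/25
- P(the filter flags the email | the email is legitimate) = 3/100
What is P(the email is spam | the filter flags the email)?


Using Bayes' theorem:
P(A|B) = P(B|A)·P(A) / P(B)

P(the filter flags the email) = 22/25 × 1/10 + 3/100 × 9/10
= 11/125 + 27/1000 = 23/200

P(the email is spam|the filter flags the email) = (11/125) / (23/200) = 88/115

P(the email is spam|the filter flags the email) = 88/115 ≈ 76.52%


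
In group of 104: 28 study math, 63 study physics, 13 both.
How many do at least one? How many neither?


|A∪B| = 28+63-13 = 78
Neither = 104-78 = 26

At least one: 78; Neither: 26


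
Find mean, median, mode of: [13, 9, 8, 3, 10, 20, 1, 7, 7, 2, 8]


Sorted: [1, 2, 3, 7, 7, 8, 8, 9, 10, 13, 20]
Mean = 88/11 = 8
Median = 8
Freq: {13: 1, 9: 1, 8: 2, 3: 1, 10: 1, 20: 1, 1: 1, 7: 2, 2: 1}
Mode: [7, 8]

Mean=8, Median=8, Mode=[7, 8]


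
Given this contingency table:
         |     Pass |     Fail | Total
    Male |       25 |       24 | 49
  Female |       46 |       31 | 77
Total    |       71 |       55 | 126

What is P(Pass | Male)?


P(Pass | Male) = 25/(25+24) = 25/49

P(Pass|Male) = 25/49 ≈ 51.02%


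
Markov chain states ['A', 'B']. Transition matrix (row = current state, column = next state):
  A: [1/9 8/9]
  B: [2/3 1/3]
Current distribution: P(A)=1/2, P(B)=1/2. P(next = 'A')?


P(next=A) = Σᵢ P(now=i)×P(i→A)
= 1/2×1/9 + 1/2×2/3
= 1/18 + 1/3 = 7/18

P = 7/18 ≈ 0.3889


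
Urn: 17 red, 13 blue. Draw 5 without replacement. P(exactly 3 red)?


Hypergeometric: C(17,3)×C(13,2)/C(30,5)
= 680×78/142506 = 680/1827

P(X=3) = 680/1827 ≈ 37.22%


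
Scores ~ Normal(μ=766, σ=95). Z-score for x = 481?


z = (x - μ)/σ = (481 - 766)/95 = -3.0

z = -3.0


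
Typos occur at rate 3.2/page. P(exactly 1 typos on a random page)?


Poisson(λ=3.2): P(X=1) = e^(-λ)×λ^k/k!
= e^(-3.2) × 3.2^1 / 1!
≈ 0.04076220398 × 3.2 / 1 ≈ 0.130439

P(X=1) ≈ 0.130439 ≈ 13.04%


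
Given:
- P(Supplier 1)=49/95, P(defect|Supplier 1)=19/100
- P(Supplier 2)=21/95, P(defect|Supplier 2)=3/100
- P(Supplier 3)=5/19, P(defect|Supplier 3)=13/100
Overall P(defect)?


P(B) = Σ P(B|Aᵢ)×P(Aᵢ)
  19/100×49/95 = 49/500
  3/100×21/95 = 63/9500
  13/100×5/19 = 13/380
Sum = 1319/9500

P(defect) = 1319/9500 ≈ 13.88%


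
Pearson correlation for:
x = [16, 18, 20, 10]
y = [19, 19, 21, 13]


n=4, Σx=64, Σy=72, Σxy=1196, Σx²=1080, Σy²=1332
r = (4×1196 - 64×72)/√((4×1080 - 64²)(4×1332 - 72²))
= 176/√(224×144) = 176/√32256 ≈ 176/179.5996 ≈ 0.9800

r ≈ 0.9800


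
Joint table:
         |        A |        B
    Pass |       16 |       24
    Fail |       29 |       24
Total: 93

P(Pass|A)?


P(Pass|A) = 16/(16+29) = 16/45

P = 16/45 ≈ 35.56%


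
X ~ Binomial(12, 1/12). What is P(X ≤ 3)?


P(X ≤ 3) = Σ P(X=i) for i=0..3
P(X=0) = 3138428376721/8916100448256
P(X=1) = 285311670611/743008370688
P(X=2) = 285311670611/1486016741376
P(X=3) = 129687123005/2229025112064
Sum = 2930928979913/2972033482752

P(X ≤ 3) = 2930928979913/2972033482752 ≈ 98.62%


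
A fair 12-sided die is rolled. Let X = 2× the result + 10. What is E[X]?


E[die] = (1+12)/2 = 13/2
E[X] = 2×13/2 + 10 = 23

E[X] = 23


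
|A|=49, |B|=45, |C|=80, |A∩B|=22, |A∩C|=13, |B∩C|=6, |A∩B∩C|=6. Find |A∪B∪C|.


|A∪B∪C| = 49+45+80-22-13-6+6 = 139

|A∪B∪C| = 139


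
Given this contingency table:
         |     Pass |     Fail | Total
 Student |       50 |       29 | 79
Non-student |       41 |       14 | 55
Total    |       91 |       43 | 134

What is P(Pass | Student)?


P(Pass | Student) = 50/(50+29) = 50/79

P(Pass|Student) = 50/79 ≈ 63.29%


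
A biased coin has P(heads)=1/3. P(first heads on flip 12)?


Geometric: P(X=12) = (1-p)^(k-1)×p = (2/3)^11×1/3 = 2048/531441

P(X=12) = 2048/531441 ≈ 0.39%


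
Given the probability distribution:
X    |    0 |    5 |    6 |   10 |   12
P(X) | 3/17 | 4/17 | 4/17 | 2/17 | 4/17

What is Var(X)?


E[X] = 112/17
E[X²] = 60
Var(X) = E[X²] - (E[X])² = 60 - 12544/289 = 4796/289

Var(X) = 4796/289 ≈ 16.5952


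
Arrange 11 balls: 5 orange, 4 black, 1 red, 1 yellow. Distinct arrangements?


11!/(5!×4!×1!×1!) = 13860

13860


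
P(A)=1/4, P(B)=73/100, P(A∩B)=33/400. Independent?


P(A)×P(B) = 73/400
P(A∩B) = 33/400
Not equal → NOT independent

No, not independent


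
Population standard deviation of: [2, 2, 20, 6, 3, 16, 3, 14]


Mean = 66/8 = 33/4
  (2-33/4)²=625/16
  (2-33/4)²=625/16
  (20-33/4)²=2209/16
  (6-33/4)²=81/16
  (3-33/4)²=441/16
  (16-33/4)²=961/16
  (3-33/4)²=441/16
  (14-33/4)²=529/16
Σ(x-μ)² = 739/2
σ² = (739/2)/8 = 739/16

σ = √(739/16) ≈ 6.7961


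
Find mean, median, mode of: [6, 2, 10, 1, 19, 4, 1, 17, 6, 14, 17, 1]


Sorted: [1, 1, 1, 2, 4, 6, 6, 10, 14, 17, 17, 19]
Mean = 98/12 = 49/6
Median = 6
Freq: {6: 2, 2: 1, 10: 1, 1: 3, 19: 1, 4: 1, 17: 2, 14: 1}
Mode: [1]

Mean=49/6, Median=6, Mode=1


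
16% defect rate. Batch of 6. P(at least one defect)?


P(all good) = (21/25)^6 = 85766121/244140625
P(≥1 defect) = 158374504/244140625

P = 158374504/244140625 ≈ 64.87%


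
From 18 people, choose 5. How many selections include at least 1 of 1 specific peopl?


Complement: C(18,5) - C(17,5) = 8568 - 6188 = 2380

2380


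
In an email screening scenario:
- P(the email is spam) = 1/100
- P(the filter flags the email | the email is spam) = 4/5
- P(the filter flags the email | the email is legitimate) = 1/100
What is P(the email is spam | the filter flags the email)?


Using Bayes' theorem:
P(A|B) = P(B|A)·P(A) / P(B)

P(the filter flags the email) = 4/5 × 1/100 + 1/100 × 99/100
= 1/125 + 99/10000 = 179/10000

P(the email is spam|the filter flags the email) = (1/125) / (179/10000) = 80/179

P(the email is spam|the filter flags the email) = 80/179 ≈ 44.69%


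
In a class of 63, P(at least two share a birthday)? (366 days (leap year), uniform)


P(all different) = Π(366-i)/366 for i=0..62
= 0.003452
P(match) = 1 - 0.003452 = 0.996548

P ≈ 0.9965 ≈ 99.65%


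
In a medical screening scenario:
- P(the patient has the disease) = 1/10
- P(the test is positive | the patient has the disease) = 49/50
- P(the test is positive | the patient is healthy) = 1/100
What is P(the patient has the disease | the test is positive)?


Using Bayes' theorem:
P(A|B) = P(B|A)·P(A) / P(B)

P(the test is positive) = 49/50 × 1/10 + 1/100 × 9/10
= 49/500 + 9/1000 = 107/1000

P(the patient has the disease|the test is positive) = (49/500) / (107/1000) = 98/107

P(the patient has the disease|the test is positive) = 98/107 ≈ 91.59%


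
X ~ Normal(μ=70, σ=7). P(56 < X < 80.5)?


z₁=(56-70)/7=-2.0, z₂=(80.5-70)/7=1.5
P = Φ(1.5) - Φ(-2.0) = 0.933193 - 0.022750 = 0.910443 ≈ 0.9104

P(56 < X < 80.5) ≈ 0.9104


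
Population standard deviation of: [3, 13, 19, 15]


Mean = 50/4 = 25/2
  (3-25/2)²=361/4
  (13-25/2)²=1/4
  (19-25/2)²=169/4
  (15-25/2)²=25/4
Σ(x-μ)² = 139
σ² = 139/4

σ = √(139/4) ≈ 5.8949


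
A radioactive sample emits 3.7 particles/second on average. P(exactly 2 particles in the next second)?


Poisson(λ=3.7): P(X=2) = e^(-λ)×λ^k/k!
= e^(-3.7) × 3.7^2 / 2!
≈ 0.02472352647 × 13.69 / 2 ≈ 0.169233

P(X=2) ≈ 0.169233 ≈ 16.92%


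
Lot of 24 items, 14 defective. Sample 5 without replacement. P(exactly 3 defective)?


Hypergeometric: C(14,3)×C(10,2)/C(24,5)
= 364×45/42504 = 195/506

P(X=3) = 195/506 ≈ 38.54%


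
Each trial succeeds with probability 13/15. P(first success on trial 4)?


Geometric: P(X=4) = (1-p)^(k-1)×p = (2/15)^3×13/15 = 104/50625

P(X=4) = 104/50625 ≈ 0.21%


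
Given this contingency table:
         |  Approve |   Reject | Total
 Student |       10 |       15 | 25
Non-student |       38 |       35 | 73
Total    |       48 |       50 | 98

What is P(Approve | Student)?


P(Approve | Student) = 10/(10+15) = 10/25 = 2/5

P(Approve|Student) = 2/5 ≈ 40.00%


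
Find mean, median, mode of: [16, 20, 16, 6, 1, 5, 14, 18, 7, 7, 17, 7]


Sorted: [1, 5, 6, 7, 7, 7, 14, 16, 16, 17, 18, 20]
Mean = 134/12 = 67/6
Median = 21/2
Freq: {16: 2, 20: 1, 6: 1, 1: 1, 5: 1, 14: 1, 18: 1, 7: 3, 17: 1}
Mode: [7]

Mean=67/6, Median=21/2, Mode=7


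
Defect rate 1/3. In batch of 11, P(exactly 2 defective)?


Binomial: P(X=2) = C(11,2)×p^2×(1-p)^9
= 55 × 1/9 × 512/19683 = 28160/177147

P(X=2) = 28160/177147 ≈ 15.90%


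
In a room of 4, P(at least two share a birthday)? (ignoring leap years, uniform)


P(all different) = Π(365-i)/365 for i=0..3
= 0.983644
P(match) = 1 - 0.983644 = 0.016356

P ≈ 0.0164 ≈ 1.64%


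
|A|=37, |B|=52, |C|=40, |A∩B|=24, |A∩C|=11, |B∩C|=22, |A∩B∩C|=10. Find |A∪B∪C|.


|A∪B∪C| = 37+52+40-24-11-22+10 = 82

|A∪B∪C| = 82


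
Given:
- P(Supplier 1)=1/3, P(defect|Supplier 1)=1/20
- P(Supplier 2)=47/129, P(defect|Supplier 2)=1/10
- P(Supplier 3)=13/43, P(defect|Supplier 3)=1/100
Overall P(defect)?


P(B) = Σ P(B|Aᵢ)×P(Aᵢ)
  1/20×1/3 = 1/60
  1/10×47/129 = 47/1290
  1/100×13/43 = 13/4300
Sum = 181/3225

P(defect) = 181/3225 ≈ 5.61%


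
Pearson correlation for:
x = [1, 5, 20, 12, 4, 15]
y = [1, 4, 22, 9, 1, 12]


n=6, Σx=57, Σy=49, Σxy=753, Σx²=811, Σy²=727
r = (6×753 - 57×49)/√((6×811 - 57²)(6×727 - 49²))
= 1725/√(1617×1961) = 1725/√3170937 ≈ 1725/1780.7125 ≈ 0.9687

r ≈ 0.9687


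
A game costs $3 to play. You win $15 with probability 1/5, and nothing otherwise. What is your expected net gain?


E[gain] = (15-3)×1/5 + (-3)×4/5
= 12/5 - 12/5 = 0

Expected net gain = $0 ≈ $0.00


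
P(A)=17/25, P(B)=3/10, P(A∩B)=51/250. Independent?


P(A)×P(B) = 51/250
P(A∩B) = 51/250
Equal ✓ → Independent

Yes, independent


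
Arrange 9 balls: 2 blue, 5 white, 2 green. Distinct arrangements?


9!/(2!×5!×2!) = 756

756


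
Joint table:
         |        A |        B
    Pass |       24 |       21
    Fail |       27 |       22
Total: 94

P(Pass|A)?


P(Pass|A) = 24/(24+27) = 24/51 = 8/17

P = 8/17 ≈ 47.06%


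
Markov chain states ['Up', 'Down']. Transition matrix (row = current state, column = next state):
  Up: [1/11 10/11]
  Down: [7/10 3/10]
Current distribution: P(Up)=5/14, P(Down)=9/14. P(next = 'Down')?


P(next=Down) = Σᵢ P(now=i)×P(i→Down)
= 5/14×10/11 + 9/14×3/10
= 25/77 + 27/140 = 797/1540

P = 797/1540 ≈ 0.5175


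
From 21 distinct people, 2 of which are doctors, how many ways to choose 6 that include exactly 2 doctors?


Choose 2 of the 2 doctors and 4 of the other 19 people:
C(2,2)×C(19,4) = 1×3876 = 3876

3876


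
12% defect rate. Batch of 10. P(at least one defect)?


P(all good) = (22/25)^10 = 26559922791424/95367431640625
P(≥1 defect) = 68807508849201/95367431640625

P = 68807508849201/95367431640625 ≈ 72.15%


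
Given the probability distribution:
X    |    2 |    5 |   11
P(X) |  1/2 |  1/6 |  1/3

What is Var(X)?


E[X] = 11/2
E[X²] = 93/2
Var(X) = E[X²] - (E[X])² = 93/2 - 121/4 = 65/4

Var(X) = 65/4 ≈ 16.2500


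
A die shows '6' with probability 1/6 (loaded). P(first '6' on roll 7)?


Geometric: P(X=7) = (1-p)^(k-1)×p = (5/6)^6×1/6 = 15625/279936

P(X=7) = 15625/279936 ≈ 5.58%


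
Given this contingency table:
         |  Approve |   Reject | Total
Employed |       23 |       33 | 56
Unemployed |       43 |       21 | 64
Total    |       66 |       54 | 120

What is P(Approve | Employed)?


P(Approve | Employed) = 23/(23+33) = 23/56

P(Approve|Employed) = 23/56 ≈ 41.07%


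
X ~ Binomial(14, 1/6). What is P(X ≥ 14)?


P(X ≥ 14) = Σ P(X=i) for i=14..14
P(X=14) = 1/78364164096
Sum = 1/78364164096

P(X ≥ 14) = 1/78364164096 ≈ 0.00%


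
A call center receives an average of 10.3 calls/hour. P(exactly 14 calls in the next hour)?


Poisson(λ=10.3): P(X=14) = e^(-λ)×λ^k/k!
= e^(-10.3) × 10.3^14 / 14!
≈ 3.363309519e-05 × 1.51258972486e+14 / 87178291200 ≈ 0.058355

P(X=14) ≈ 0.058355 ≈ 5.84%


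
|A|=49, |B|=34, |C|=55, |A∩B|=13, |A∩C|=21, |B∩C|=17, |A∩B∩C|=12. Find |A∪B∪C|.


|A∪B∪C| = 49+34+55-13-21-17+12 = 99

|A∪B∪C| = 99


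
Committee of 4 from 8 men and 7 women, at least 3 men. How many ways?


Count by #men:
  3M,1W: C(8,3)×C(7,1)=392
  4M,0W: C(8,4)×C(7,0)=70
Total = 462

462


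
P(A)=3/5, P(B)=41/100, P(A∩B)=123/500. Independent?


P(A)×P(B) = 123/500
P(A∩B) = 123/500
Equal ✓ → Independent

Yes, independent


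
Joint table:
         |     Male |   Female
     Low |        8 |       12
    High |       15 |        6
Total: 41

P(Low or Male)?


P(Low∨Male) = P(Low) + P(Male) - P(Low∧Male)
= (20 + 23 - 8)/41 = 35/41

P = 35/41 ≈ 85.37%


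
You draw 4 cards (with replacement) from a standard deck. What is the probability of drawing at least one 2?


P(not a 2) = 48/52 = 12/13
P(none in 4 draws) = (12/13)^4 = 20736/28561
P(≥1 2) = 1 - 20736/28561 = 7825/28561

P = 7825/28561 ≈ 27.40%


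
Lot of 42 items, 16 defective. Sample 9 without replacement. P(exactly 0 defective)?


Hypergeometric: C(16,0)×C(26,9)/C(42,9)
= 1×3124550/445891810 = 1265/180523

P(X=0) = 1265/180523 ≈ 0.70%


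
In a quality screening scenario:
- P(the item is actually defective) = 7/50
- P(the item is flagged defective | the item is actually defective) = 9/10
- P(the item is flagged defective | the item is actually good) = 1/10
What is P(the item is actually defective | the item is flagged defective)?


Using Bayes' theorem:
P(A|B) = P(B|A)·P(A) / P(B)

P(the item is flagged defective) = 9/10 × 7/50 + 1/10 × 43/50
= 63/500 + 43/500 = 53/250

P(the item is actually defective|the item is flagged defective) = (63/500) / (53/250) = 63/106

P(the item is actually defective|the item is flagged defective) = 63/106 ≈ 59.43%


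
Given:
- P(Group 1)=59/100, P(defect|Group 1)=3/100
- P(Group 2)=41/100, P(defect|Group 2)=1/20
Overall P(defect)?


P(B) = Σ P(B|Aᵢ)×P(Aᵢ)
  3/100×59/100 = 177/10000
  1/20×41/100 = 41/2000
Sum = 191/5000

P(defect) = 191/5000 ≈ 3.82%


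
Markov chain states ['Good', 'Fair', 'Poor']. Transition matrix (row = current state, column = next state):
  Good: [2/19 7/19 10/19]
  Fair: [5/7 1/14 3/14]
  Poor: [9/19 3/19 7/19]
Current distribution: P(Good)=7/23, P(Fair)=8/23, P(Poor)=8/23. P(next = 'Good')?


P(next=Good) = Σᵢ P(now=i)×P(i→Good)
= 7/23×2/19 + 8/23×5/7 + 8/23×9/19
= 14/437 + 40/161 + 72/437 = 1362/3059

P = 1362/3059 ≈ 0.4452


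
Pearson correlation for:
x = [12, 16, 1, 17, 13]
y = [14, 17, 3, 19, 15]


n=5, Σx=59, Σy=68, Σxy=961, Σx²=859, Σy²=1080
r = (5×961 - 59×68)/√((5×859 - 59²)(5×1080 - 68²))
= 793/√(814×776) = 793/√631664 ≈ 793/794.7729 ≈ 0.9978

r ≈ 0.9978


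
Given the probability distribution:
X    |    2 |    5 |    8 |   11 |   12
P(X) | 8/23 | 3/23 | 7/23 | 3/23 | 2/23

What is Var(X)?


E[X] = 144/23
E[X²] = 1206/23
Var(X) = E[X²] - (E[X])² = 1206/23 - 20736/529 = 7002/529

Var(X) = 7002/529 ≈ 13.2363


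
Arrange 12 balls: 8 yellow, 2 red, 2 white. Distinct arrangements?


12!/(8!×2!×2!) = 2970

2970


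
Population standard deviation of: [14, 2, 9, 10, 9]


Mean = 44/5
  (14-44/5)²=676/25
  (2-44/5)²=1156/25
  (9-44/5)²=1/25
  (10-44/5)²=36/25
  (9-44/5)²=1/25
Σ(x-μ)² = 374/5
σ² = (374/5)/5 = 374/25

σ = √(374/25) ≈ 3.8678


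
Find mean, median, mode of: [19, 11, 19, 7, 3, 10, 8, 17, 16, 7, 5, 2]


Sorted: [2, 3, 5, 7, 7, 8, 10, 11, 16, 17, 19, 19]
Mean = 124/12 = 31/3
Median = 9
Freq: {19: 2, 11: 1, 7: 2, 3: 1, 10: 1, 8: 1, 17: 1, 16: 1, 5: 1, 2: 1}
Mode: [7, 19]

Mean=31/3, Median=9, Mode=[7, 19]


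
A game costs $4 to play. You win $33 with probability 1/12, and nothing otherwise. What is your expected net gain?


E[gain] = (33-4)×1/12 + (-4)×11/12
= 29/12 - 11/3 = -5/4

Expected net gain = $-5/4 ≈ $-1.25


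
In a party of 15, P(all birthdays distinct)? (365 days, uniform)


P(all different) = Π(365-i)/365 for i=0..14
= (365/365)×(364/365)×...×(351/365)
= 0.747099

P ≈ 0.7471 ≈ 74.71%


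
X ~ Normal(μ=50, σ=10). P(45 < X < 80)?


z₁=(45-50)/10=-0.5, z₂=(80-50)/10=3.0
P = Φ(3.0) - Φ(-0.5) = 0.998650 - 0.308538 = 0.690112 ≈ 0.6901

P(45 < X < 80) ≈ 0.6901


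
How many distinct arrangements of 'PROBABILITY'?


Letters: 11, freq: {'P': 1, 'R': 1, 'O': 1, 'B': 2, 'A': 1, 'I': 2, 'L': 1, 'T': 1, 'Y': 1}
11!/(1!×1!×1!×2!×1!×2!×1!×1!×1!) = 39916800/4 = 9979200

9979200


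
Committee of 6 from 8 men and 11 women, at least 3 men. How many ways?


Count by #men:
  3M,3W: C(8,3)×C(11,3)=9240
  4M,2W: C(8,4)×C(11,2)=3850
  5M,1W: C(8,5)×C(11,1)=616
  6M,0W: C(8,6)×C(11,0)=28
Total = 13734

13734


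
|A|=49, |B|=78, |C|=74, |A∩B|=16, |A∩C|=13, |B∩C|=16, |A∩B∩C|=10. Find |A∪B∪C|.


|A∪B∪C| = 49+78+74-16-13-16+10 = 166

|A∪B∪C| = 166


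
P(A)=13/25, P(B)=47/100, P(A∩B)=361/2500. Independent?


P(A)×P(B) = 611/2500
P(A∩B) = 361/2500
Not equal → NOT independent

No, not independent


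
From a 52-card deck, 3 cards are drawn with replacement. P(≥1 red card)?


P(not a red card) = 26/52 = 1/2
P(none in 3 draws) = (1/2)^3 = 1/8
P(≥1 red card) = 1 - 1/8 = 7/8

P = 7/8 ≈ 87.50%


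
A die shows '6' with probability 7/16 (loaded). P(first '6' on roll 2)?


Geometric: P(X=2) = (1-p)^(k-1)×p = (9/16)^1×7/16 = 63/256

P(X=2) = 63/256 ≈ 24.61%


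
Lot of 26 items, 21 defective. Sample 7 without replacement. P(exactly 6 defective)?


Hypergeometric: C(21,6)×C(5,1)/C(26,7)
= 54264×5/657800 = 6783/16445

P(X=6) = 6783/16445 ≈ 41.25%


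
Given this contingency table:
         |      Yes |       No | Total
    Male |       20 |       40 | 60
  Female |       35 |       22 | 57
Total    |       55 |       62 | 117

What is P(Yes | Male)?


P(Yes | Male) = 20/(20+40) = 20/60 = 1/3

P(Yes|Male) = 1/3 ≈ 33.33%


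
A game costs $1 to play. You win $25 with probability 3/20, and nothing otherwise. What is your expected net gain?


E[gain] = (25-1)×3/20 + (-1)×17/20
= 18/5 - 17/20 = 11/4

Expected net gain = $11/4 ≈ $2.75


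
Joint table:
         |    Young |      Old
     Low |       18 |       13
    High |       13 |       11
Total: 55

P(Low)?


P(Low) = (18+13)/55 = 31/55

P(Low) = 31/55 ≈ 56.36%


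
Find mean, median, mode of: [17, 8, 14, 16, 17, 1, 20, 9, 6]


Sorted: [1, 6, 8, 9, 14, 16, 17, 17, 20]
Mean = 108/9 = 12
Median = 14
Freq: {17: 2, 8: 1, 14: 1, 16: 1, 1: 1, 20: 1, 9: 1, 6: 1}
Mode: [17]

Mean=12, Median=14, Mode=17


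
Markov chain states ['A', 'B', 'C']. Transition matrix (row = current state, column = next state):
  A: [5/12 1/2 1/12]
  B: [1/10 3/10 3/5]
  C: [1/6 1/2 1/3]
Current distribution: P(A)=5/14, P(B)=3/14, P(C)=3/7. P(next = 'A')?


P(next=A) = Σᵢ P(now=i)×P(i→A)
= 5/14×5/12 + 3/14×1/10 + 3/7×1/6
= 25/168 + 3/140 + 1/14 = 29/120

P = 29/120 ≈ 0.2417


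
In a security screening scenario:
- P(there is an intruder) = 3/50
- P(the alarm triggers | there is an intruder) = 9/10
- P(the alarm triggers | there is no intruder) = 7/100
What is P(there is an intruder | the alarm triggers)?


Using Bayes' theorem:
P(A|B) = P(B|A)·P(A) / P(B)

P(the alarm triggers) = 9/10 × 3/50 + 7/100 × 47/50
= 27/500 + 329/5000 = 599/5000

P(there is an intruder|the alarm triggers) = (27/500) / (599/5000) = 270/599

P(there is an intruder|the alarm triggers) = 270/599 ≈ 45.08%


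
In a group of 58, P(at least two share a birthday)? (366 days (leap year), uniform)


P(all different) = Π(366-i)/366 for i=0..57
= 0.008451
P(match) = 1 - 0.008451 = 0.991549

P ≈ 0.9915 ≈ 99.15%


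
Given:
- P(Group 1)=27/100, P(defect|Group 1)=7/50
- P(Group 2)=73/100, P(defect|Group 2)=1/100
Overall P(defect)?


P(B) = Σ P(B|Aᵢ)×P(Aᵢ)
  7/50×27/100 = 189/5000
  1/100×73/100 = 73/10000
Sum = 451/10000

P(defect) = 451/10000 ≈ 4.51%


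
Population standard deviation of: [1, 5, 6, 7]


Mean = 19/4
  (1-19/4)²=225/16
  (5-19/4)²=1/16
  (6-19/4)²=25/16
  (7-19/4)²=81/16
Σ(x-μ)² = 83/4
σ² = (83/4)/4 = 83/16

σ = √(83/16) ≈ 2.2776


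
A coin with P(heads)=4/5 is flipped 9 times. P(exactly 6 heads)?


Binomial: P(X=6) = C(9,6)×p^6×(1-p)^3
= 84 × 4096/15625 × 1/125 = 344064/1953125

P(X=6) = 344064/1953125 ≈ 17.62%


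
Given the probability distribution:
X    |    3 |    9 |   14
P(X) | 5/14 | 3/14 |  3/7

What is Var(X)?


E[X] = 9
E[X²] = 732/7
Var(X) = E[X²] - (E[X])² = 732/7 - 81 = 165/7

Var(X) = 165/7 ≈ 23.5714


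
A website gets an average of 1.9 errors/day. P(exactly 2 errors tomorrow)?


Poisson(λ=1.9): P(X=2) = e^(-λ)×λ^k/k!
= e^(-1.9) × 1.9^2 / 2!
≈ 0.1495686192 × 3.61 / 2 ≈ 0.269971

P(X=2) ≈ 0.269971 ≈ 27.00%


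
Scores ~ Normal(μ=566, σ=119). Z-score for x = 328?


z = (x - μ)/σ = (328 - 566)/119 = -2.0

z = -2.0


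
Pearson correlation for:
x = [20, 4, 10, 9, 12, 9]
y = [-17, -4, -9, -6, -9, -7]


n=6, Σx=64, Σy=-52, Σxy=-671, Σx²=822, Σy²=552
r = (6×(-671) - 64×(-52))/√((6×822 - 64²)(6×552 - (-52)²))
= -698/√(836×608) = -698/√508288 ≈ -698/712.9432 ≈ -0.9790

r ≈ -0.9790


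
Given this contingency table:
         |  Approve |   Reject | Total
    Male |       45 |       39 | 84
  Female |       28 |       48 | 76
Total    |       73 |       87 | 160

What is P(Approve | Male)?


P(Approve | Male) = 45/(45+39) = 45/84 = 15/28

P(Approve|Male) = 15/28 ≈ 53.57%


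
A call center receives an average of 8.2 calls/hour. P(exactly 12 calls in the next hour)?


Poisson(λ=8.2): P(X=12) = e^(-λ)×λ^k/k!
= e^(-8.2) × 8.2^12 / 12!
≈ 0.00027465357 × 92420056270.3 / 479001600 ≈ 0.052993

P(X=12) ≈ 0.052993 ≈ 5.30%


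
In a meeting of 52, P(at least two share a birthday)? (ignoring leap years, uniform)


P(all different) = Π(365-i)/365 for i=0..51
= 0.021995
P(match) = 1 - 0.021995 = 0.978005

P ≈ 0.9780 ≈ 97.80%


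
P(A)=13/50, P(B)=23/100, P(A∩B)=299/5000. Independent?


P(A)×P(B) = 299/5000
P(A∩B) = 299/5000
Equal ✓ → Independent

Yes, independent


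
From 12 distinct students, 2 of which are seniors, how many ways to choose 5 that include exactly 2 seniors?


Choose 2 of the 2 seniors and 3 of the other 10 students:
C(2,2)×C(10,3) = 1×120 = 120

120


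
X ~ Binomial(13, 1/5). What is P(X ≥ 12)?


P(X ≥ 12) = Σ P(X=i) for i=12..13
P(X=12) = 52/1220703125
P(X=13) = 1/1220703125
Sum = 53/1220703125

P(X ≥ 12) = 53/1220703125 ≈ 0.00%


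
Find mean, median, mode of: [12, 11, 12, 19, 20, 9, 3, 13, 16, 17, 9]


Sorted: [3, 9, 9, 11, 12, 12, 13, 16, 17, 19, 20]
Mean = 141/11
Median = 12
Freq: {12: 2, 11: 1, 19: 1, 20: 1, 9: 2, 3: 1, 13: 1, 16: 1, 17: 1}
Mode: [9, 12]

Mean=141/11, Median=12, Mode=[9, 12]


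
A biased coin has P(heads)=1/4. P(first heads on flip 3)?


Geometric: P(X=3) = (1-p)^(k-1)×p = (3/4)^2×1/4 = 9/64

P(X=3) = 9/64 ≈ 14.06%


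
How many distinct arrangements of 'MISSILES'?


Letters: 8, freq: {'M': 1, 'I': 2, 'S': 3, 'L': 1, 'E': 1}
8!/(1!×2!×3!×1!×1!) = 40320/12 = 3360

3360


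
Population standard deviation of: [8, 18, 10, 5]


Mean = 41/4
  (8-41/4)²=81/16
  (18-41/4)²=961/16
  (10-41/4)²=1/16
  (5-41/4)²=441/16
Σ(x-μ)² = 371/4
σ² = (371/4)/4 = 371/16

σ = √(371/16) ≈ 4.8153


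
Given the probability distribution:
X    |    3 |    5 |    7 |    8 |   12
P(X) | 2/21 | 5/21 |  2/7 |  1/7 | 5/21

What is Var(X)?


E[X] = 157/21
E[X²] = 1349/21
Var(X) = E[X²] - (E[X])² = 1349/21 - 24649/441 = 3680/441

Var(X) = 3680/441 ≈ 8.3447


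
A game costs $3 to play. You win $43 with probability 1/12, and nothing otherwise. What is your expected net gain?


E[gain] = (43-3)×1/12 + (-3)×11/12
= 10/3 - 11/4 = 7/12

Expected net gain = $7/12 ≈ $0.58


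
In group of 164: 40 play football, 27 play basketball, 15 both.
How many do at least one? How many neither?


|A∪B| = 40+27-15 = 52
Neither = 164-52 = 112

At least one: 52; Neither: 112


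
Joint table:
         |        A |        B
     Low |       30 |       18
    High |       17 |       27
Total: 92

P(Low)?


P(Low) = (30+18)/92 = 48/92 = 12/23

P(Low) = 12/23 ≈ 52.17%


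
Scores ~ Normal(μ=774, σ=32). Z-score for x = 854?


z = (x - μ)/σ = (854 - 774)/32 = 2.5

z = 2.5


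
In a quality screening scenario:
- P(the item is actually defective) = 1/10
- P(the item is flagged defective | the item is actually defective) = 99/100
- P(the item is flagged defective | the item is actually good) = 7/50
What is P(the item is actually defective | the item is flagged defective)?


Using Bayes' theorem:
P(A|B) = P(B|A)·P(A) / P(B)

P(the item is flagged defective) = 99/100 × 1/10 + 7/50 × 9/10
= 99/1000 + 63/500 = 9/40

P(the item is actually defective|the item is flagged defective) = (99/1000) / (9/40) = 11/25

P(the item is actually defective|the item is flagged defective) = 11/25 ≈ 44.00%


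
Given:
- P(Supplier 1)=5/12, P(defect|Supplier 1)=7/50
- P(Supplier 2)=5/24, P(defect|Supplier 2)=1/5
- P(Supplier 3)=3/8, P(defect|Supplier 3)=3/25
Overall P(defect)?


P(B) = Σ P(B|Aᵢ)×P(Aᵢ)
  7/50×5/12 = 7/120
  1/5×5/24 = 1/24
  3/25×3/8 = 9/200
Sum = 29/200

P(defect) = 29/200 ≈ 14.50%


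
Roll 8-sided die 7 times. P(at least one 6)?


P(no 6)^7 = (7/8)^7 = 823543/2097152
P(≥1) = 1 - 823543/2097152 = 1273609/2097152

P = 1273609/2097152 ≈ 60.73%


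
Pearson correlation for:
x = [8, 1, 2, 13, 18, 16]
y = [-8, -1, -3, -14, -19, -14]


n=6, Σx=58, Σy=-59, Σxy=-819, Σx²=818, Σy²=827
r = (6×(-819) - 58×(-59))/√((6×818 - 58²)(6×827 - (-59)²))
= -1492/√(1544×1481) = -1492/√2286664 ≈ -1492/1512.1719 ≈ -0.9867

r ≈ -0.9867


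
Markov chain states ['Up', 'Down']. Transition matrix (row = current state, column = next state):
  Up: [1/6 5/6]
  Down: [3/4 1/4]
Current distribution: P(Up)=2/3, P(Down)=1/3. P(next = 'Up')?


P(next=Up) = Σᵢ P(now=i)×P(i→Up)
= 2/3×1/6 + 1/3×3/4
= 1/9 + 1/4 = 13/36

P = 13/36 ≈ 0.3611


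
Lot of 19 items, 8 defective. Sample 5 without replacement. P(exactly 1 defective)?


Hypergeometric: C(8,1)×C(11,4)/C(19,5)
= 8×330/11628 = 220/969

P(X=1) = 220/969 ≈ 22.70%


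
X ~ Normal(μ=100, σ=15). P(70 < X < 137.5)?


z₁=(70-100)/15=-2.0, z₂=(137.5-100)/15=2.5
P = Φ(2.5) - Φ(-2.0) = 0.993790 - 0.022750 = 0.971040 ≈ 0.9710

P(70 < X < 137.5) ≈ 0.9710


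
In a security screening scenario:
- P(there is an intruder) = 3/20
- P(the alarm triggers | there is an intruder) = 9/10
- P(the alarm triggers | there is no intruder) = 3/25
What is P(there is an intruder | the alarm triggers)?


Using Bayes' theorem:
P(A|B) = P(B|A)·P(A) / P(B)

P(the alarm triggers) = 9/10 × 3/20 + 3/25 × 17/20
= 27/200 + 51/500 = 237/1000

P(there is an intruder|the alarm triggers) = (27/200) / (237/1000) = 45/79

P(there is an intruder|the alarm triggers) = 45/79 ≈ 56.96%


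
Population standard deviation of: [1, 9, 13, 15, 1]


Mean = 39/5
  (1-39/5)²=1156/25
  (9-39/5)²=36/25
  (13-39/5)²=676/25
  (15-39/5)²=1296/25
  (1-39/5)²=1156/25
Σ(x-μ)² = 864/5
σ² = (864/5)/5 = 864/25

σ = √(864/25) ≈ 5.8788


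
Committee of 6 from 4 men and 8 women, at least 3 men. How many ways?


Count by #men:
  3M,3W: C(4,3)×C(8,3)=224
  4M,2W: C(4,4)×C(8,2)=28
Total = 252

252


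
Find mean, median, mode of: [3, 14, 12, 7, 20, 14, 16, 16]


Sorted: [3, 7, 12, 14, 14, 16, 16, 20]
Mean = 102/8 = 51/4
Median = 14
Freq: {3: 1, 14: 2, 12: 1, 7: 1, 20: 1, 16: 2}
Mode: [14, 16]

Mean=51/4, Median=14, Mode=[14, 16]


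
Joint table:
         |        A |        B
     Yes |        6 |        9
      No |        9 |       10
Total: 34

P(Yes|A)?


P(Yes|A) = 6/(6+9) = 6/15 = 2/5

P = 2/5 ≈ 40.00%


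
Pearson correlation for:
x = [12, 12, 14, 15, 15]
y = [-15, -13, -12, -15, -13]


n=5, Σx=68, Σy=-68, Σxy=-924, Σx²=934, Σy²=932
r = (5×(-924) - 68×(-68))/√((5×934 - 68²)(5×932 - (-68)²))
= 4/√(46×36) = 4/√1656 ≈ 4/40.6940 ≈ 0.0983

r ≈ 0.0983


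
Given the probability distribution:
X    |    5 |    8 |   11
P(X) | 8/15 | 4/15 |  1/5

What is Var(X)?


E[X] = 7
E[X²] = 273/5
Var(X) = E[X²] - (E[X])² = 273/5 - 49 = 28/5

Var(X) = 28/5 ≈ 5.6000
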